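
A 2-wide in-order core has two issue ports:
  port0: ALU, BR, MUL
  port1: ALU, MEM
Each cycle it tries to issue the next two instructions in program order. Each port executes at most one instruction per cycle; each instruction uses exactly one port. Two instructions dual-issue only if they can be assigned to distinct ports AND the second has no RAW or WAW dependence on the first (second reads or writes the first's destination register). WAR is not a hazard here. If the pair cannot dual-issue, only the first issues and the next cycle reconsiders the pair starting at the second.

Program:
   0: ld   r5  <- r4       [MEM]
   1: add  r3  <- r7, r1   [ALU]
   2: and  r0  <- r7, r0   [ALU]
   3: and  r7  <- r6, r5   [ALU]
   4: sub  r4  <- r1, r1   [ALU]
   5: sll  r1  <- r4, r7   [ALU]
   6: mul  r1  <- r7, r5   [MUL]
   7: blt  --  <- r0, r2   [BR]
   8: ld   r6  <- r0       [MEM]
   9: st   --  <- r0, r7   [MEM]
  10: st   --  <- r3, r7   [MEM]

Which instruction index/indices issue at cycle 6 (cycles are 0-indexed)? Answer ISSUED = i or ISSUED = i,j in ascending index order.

ISSUED = 9

t=0 i0+i1:ld.MEM/add.ALU ; dual
t=1 i2+i3:and.ALU/and.ALU ; dual
t=2 i4:sub.ALU ; RAW r4
t=3 i5:sll.ALU ; WAW r1
t=4 i6:mul.MUL ; no-port MUL/BR
t=5 i7+i8:blt.BR/ld.MEM ; dual
t=6 i9:st.MEM ; no-port MEM/MEM
t=7 i10:st.MEM ; tail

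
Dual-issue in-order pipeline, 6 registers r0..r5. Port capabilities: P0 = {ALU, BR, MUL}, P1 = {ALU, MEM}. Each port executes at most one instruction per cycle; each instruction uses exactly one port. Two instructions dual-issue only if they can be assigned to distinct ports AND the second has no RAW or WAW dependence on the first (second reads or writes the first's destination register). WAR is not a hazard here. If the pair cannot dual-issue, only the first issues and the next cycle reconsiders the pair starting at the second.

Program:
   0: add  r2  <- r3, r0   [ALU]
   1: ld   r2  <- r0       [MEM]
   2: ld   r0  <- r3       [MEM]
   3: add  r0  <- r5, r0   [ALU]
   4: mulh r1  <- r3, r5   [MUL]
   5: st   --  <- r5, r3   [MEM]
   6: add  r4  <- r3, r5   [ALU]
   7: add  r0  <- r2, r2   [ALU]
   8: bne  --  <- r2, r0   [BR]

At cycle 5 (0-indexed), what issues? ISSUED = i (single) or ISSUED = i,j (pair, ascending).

c0: i0 add  WAW r2
c1: i1 ld  no-port MEM/MEM
c2: i2 ld  RAW+WAW r0
c3: i3&i4 add mulh  pair
c4: i5&i6 st add  pair
c5: i7 add  RAW r0
c6: i8 bne  tail

ISSUED = 7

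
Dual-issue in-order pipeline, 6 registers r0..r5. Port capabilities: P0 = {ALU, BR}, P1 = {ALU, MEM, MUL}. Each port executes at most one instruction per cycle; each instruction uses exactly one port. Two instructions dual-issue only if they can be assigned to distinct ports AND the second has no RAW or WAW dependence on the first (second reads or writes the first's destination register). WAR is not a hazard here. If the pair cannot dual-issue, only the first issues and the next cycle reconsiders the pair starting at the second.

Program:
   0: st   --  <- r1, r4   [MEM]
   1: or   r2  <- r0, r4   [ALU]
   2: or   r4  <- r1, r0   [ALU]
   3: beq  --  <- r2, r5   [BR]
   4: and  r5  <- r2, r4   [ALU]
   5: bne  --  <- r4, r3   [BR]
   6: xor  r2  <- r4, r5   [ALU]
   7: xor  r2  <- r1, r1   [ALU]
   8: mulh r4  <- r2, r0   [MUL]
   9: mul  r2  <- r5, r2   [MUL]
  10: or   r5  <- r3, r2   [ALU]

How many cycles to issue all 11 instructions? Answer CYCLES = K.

CYCLES = 8

0. st+or @i0&i1  | 2-wide
1. or+beq @i2&i3  | 2-wide
2. and+bne @i4&i5  | 2-wide
3. xor @i6  | WAW r2
4. xor @i7  | RAW r2
5. mulh @i8  | no-port MUL/MUL
6. mul @i9  | RAW r2
7. or @i10  | tail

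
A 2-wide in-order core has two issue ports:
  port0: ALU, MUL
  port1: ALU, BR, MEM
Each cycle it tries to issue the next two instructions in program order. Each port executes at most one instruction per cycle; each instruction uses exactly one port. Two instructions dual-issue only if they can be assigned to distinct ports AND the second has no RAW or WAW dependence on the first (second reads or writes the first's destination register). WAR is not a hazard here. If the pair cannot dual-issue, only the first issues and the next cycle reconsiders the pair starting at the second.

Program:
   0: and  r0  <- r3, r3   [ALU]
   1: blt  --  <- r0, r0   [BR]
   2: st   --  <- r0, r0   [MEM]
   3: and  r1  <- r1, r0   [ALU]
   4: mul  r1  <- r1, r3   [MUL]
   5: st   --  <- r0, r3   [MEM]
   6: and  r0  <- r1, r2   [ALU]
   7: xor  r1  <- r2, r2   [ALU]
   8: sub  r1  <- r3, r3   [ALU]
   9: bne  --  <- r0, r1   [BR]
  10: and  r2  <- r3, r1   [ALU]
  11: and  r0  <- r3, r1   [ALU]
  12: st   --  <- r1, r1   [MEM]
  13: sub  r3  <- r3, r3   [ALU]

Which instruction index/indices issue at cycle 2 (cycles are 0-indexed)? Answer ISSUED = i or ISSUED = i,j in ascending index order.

0. and.ALU @i0  | RAW r0
1. blt.BR @i1  | no-port BR/MEM
2. st.MEM+and.ALU @i2&i3  | 2-wide
3. mul.MUL+st.MEM @i4&i5  | 2-wide
4. and.ALU+xor.ALU @i6&i7  | 2-wide
5. sub.ALU @i8  | RAW r1
6. bne.BR+and.ALU @i9&i10  | 2-wide
7. and.ALU+st.MEM @i11&i12  | 2-wide
8. sub.ALU @i13  | tail

ISSUED = 2,3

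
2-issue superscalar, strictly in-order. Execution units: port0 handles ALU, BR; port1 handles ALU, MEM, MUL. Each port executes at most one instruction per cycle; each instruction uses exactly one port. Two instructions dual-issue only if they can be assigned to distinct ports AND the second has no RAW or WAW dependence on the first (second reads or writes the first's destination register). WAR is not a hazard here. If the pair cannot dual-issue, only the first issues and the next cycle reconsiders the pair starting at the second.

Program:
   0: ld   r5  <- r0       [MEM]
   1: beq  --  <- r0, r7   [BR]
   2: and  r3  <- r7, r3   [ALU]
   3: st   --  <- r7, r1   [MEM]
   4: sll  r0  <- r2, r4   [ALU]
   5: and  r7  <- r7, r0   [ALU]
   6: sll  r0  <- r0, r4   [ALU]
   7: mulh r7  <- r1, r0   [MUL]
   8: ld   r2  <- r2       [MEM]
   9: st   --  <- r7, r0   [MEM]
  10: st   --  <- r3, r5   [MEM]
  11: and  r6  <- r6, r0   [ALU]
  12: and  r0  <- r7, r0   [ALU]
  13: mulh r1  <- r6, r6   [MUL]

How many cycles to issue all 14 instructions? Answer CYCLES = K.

  cy0 -> i0+i1 (ld beq) dual
  cy1 -> i2+i3 (and st) dual
  cy2 -> i4 (sll) RAW r0
  cy3 -> i5+i6 (and sll) dual
  cy4 -> i7 (mulh) no-port MUL/MEM
  cy5 -> i8 (ld) no-port MEM/MEM
  cy6 -> i9 (st) no-port MEM/MEM
  cy7 -> i10+i11 (st and) dual
  cy8 -> i12+i13 (and mulh) dual

CYCLES = 9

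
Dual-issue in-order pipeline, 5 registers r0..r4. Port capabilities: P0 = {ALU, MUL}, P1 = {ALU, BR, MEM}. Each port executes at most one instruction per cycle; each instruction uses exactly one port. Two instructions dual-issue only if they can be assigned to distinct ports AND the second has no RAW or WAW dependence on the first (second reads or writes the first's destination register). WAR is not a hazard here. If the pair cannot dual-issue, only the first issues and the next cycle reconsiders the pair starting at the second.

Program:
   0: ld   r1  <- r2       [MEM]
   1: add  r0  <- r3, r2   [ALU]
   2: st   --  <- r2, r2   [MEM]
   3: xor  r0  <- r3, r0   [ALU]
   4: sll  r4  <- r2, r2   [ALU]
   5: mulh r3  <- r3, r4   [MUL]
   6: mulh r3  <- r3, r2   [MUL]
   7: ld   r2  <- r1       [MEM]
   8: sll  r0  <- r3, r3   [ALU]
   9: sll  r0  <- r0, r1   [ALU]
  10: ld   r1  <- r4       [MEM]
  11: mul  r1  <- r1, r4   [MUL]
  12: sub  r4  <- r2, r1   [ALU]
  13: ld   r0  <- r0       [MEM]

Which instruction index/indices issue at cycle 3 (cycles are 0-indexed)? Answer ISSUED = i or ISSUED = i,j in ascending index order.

ISSUED = 5

  cy0 -> i0,i1 (ld.MEM/add.ALU) pair
  cy1 -> i2,i3 (st.MEM/xor.ALU) pair
  cy2 -> i4 (sll.ALU) RAW r4
  cy3 -> i5 (mulh.MUL) no-port MUL/MUL
  cy4 -> i6,i7 (mulh.MUL/ld.MEM) pair
  cy5 -> i8 (sll.ALU) RAW+WAW r0
  cy6 -> i9,i10 (sll.ALU/ld.MEM) pair
  cy7 -> i11 (mul.MUL) RAW r1
  cy8 -> i12,i13 (sub.ALU/ld.MEM) pair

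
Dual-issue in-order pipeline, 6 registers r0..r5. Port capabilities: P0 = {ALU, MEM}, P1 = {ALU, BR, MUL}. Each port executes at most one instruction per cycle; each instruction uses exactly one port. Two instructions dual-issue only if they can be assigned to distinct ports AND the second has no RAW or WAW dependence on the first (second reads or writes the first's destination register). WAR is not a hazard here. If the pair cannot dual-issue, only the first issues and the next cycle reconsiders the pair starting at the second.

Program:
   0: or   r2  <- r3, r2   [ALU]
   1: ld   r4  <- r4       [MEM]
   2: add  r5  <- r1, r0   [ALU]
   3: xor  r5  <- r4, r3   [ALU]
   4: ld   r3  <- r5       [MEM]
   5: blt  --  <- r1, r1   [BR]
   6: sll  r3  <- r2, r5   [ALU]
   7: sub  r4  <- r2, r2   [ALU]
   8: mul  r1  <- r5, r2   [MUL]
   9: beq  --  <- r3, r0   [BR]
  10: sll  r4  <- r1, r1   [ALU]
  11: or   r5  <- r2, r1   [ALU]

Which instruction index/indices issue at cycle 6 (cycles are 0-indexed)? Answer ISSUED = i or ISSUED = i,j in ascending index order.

c0: i0,i1 or.ALU ld.MEM  2-wide
c1: i2 add.ALU  WAW r5
c2: i3 xor.ALU  RAW r5
c3: i4,i5 ld.MEM blt.BR  2-wide
c4: i6,i7 sll.ALU sub.ALU  2-wide
c5: i8 mul.MUL  no-port MUL/BR
c6: i9,i10 beq.BR sll.ALU  2-wide
c7: i11 or.ALU  tail

ISSUED = 9,10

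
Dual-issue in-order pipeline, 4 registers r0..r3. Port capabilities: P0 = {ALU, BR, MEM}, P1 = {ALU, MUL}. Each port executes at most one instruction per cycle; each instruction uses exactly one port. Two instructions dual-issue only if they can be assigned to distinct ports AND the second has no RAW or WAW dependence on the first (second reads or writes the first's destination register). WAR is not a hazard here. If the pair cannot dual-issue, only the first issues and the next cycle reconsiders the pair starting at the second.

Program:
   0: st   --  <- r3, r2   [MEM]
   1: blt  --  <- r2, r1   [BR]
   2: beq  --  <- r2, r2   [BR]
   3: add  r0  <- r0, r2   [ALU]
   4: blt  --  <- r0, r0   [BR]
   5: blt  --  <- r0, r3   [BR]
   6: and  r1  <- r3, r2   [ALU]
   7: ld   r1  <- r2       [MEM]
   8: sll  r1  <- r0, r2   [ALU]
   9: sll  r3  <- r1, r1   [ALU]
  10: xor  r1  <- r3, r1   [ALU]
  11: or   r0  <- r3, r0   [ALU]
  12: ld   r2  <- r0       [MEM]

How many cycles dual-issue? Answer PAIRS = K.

PAIRS = 3

[0] i0  st.MEM  -- no-port MEM/BR
[1] i1  blt.BR  -- no-port BR/BR
[2] i2/i3  beq.BR/add.ALU  -- 2-wide
[3] i4  blt.BR  -- no-port BR/BR
[4] i5/i6  blt.BR/and.ALU  -- 2-wide
[5] i7  ld.MEM  -- WAW r1
[6] i8  sll.ALU  -- RAW r1
[7] i9  sll.ALU  -- RAW r3
[8] i10/i11  xor.ALU/or.ALU  -- 2-wide
[9] i12  ld.MEM  -- tail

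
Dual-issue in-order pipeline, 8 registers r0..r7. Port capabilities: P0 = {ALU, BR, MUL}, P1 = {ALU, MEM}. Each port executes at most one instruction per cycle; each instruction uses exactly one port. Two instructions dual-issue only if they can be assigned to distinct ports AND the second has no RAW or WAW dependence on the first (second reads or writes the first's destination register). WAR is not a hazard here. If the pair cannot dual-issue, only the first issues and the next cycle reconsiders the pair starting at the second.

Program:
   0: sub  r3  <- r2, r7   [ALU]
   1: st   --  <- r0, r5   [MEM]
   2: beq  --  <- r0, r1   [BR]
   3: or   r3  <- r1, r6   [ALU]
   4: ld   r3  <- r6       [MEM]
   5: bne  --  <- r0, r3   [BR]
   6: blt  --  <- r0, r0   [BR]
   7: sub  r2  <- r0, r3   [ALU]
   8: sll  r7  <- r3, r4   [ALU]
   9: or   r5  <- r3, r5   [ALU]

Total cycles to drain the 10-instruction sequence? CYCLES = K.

0. sub.ALU+st.MEM @i0/i1  | pair
1. beq.BR+or.ALU @i2/i3  | pair
2. ld.MEM @i4  | RAW r3
3. bne.BR @i5  | no-port BR/BR
4. blt.BR+sub.ALU @i6/i7  | pair
5. sll.ALU+or.ALU @i8/i9  | pair

CYCLES = 6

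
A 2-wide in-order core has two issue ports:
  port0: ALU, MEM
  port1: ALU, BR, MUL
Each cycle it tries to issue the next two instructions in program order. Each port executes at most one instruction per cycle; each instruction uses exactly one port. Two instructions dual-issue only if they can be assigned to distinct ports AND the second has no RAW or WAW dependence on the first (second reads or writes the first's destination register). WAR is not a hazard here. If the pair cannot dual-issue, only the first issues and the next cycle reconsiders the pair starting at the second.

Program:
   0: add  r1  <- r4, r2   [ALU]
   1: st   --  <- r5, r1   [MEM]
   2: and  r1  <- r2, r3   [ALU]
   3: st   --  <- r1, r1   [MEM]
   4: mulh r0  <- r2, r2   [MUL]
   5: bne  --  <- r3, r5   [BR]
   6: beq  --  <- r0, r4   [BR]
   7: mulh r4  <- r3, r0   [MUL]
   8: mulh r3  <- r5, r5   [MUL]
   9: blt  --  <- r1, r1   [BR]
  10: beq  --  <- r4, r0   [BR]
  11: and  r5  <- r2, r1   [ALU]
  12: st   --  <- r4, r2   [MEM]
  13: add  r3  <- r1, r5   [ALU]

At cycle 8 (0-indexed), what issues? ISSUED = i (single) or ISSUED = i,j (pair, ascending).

#0 head=0: add.ALU i0 RAW r1
#1 head=1: st.MEM;and.ALU i1/i2 pair
#2 head=3: st.MEM;mulh.MUL i3/i4 pair
#3 head=5: bne.BR i5 no-port BR/BR
#4 head=6: beq.BR i6 no-port BR/MUL
#5 head=7: mulh.MUL i7 no-port MUL/MUL
#6 head=8: mulh.MUL i8 no-port MUL/BR
#7 head=9: blt.BR i9 no-port BR/BR
#8 head=10: beq.BR;and.ALU i10/i11 pair
#9 head=12: st.MEM;add.ALU i12/i13 pair

ISSUED = 10,11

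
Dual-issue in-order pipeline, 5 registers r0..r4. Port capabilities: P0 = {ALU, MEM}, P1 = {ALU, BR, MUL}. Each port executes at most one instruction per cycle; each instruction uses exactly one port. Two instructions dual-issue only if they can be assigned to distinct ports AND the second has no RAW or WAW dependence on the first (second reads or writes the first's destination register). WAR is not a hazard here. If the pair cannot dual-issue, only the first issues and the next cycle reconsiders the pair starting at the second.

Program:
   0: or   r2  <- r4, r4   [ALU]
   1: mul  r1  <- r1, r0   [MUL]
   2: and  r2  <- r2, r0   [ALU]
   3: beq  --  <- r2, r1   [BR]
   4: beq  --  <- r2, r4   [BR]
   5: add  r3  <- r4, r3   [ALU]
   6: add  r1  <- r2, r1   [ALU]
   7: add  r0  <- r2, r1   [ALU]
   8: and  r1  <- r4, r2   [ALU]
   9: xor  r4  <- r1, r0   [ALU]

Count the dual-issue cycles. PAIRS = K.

0. or.ALU/mul.MUL @i0&i1  | pair
1. and.ALU @i2  | RAW r2
2. beq.BR @i3  | no-port BR/BR
3. beq.BR/add.ALU @i4&i5  | pair
4. add.ALU @i6  | RAW r1
5. add.ALU/and.ALU @i7&i8  | pair
6. xor.ALU @i9  | tail

PAIRS = 3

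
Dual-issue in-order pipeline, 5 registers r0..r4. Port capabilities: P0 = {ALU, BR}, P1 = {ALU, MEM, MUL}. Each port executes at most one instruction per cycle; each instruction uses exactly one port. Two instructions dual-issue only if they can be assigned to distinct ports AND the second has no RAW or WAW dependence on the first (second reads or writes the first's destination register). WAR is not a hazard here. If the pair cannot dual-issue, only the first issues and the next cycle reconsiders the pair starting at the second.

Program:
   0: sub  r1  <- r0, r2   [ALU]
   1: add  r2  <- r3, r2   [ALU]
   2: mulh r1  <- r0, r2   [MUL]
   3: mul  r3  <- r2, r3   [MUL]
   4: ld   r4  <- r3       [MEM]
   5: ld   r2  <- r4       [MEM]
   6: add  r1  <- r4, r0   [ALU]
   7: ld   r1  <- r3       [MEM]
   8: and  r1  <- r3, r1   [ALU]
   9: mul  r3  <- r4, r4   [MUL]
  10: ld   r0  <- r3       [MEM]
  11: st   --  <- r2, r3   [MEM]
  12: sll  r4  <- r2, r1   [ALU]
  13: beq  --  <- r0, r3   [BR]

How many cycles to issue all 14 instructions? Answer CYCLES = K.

CYCLES = 10

t=0 i0&i1:sub/add ; 2-wide
t=1 i2:mulh ; no-port MUL/MUL
t=2 i3:mul ; no-port MUL/MEM
t=3 i4:ld ; no-port MEM/MEM
t=4 i5&i6:ld/add ; 2-wide
t=5 i7:ld ; RAW+WAW r1
t=6 i8&i9:and/mul ; 2-wide
t=7 i10:ld ; no-port MEM/MEM
t=8 i11&i12:st/sll ; 2-wide
t=9 i13:beq ; tail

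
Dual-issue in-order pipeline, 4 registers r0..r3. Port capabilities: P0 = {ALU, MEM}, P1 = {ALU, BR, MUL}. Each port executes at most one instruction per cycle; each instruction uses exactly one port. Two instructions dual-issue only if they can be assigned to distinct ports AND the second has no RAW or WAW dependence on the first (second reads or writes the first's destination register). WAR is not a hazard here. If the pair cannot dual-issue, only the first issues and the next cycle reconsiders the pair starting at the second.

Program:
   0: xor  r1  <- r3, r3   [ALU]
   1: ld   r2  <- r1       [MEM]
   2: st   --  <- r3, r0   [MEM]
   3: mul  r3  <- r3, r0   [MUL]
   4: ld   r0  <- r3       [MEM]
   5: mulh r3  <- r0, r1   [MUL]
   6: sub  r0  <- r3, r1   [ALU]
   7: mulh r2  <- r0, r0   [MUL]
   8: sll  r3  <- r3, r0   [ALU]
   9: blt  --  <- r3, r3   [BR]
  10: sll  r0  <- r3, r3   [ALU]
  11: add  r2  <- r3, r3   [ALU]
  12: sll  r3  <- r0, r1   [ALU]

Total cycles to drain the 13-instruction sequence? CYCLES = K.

#0 head=0: xor.ALU i0 RAW r1
#1 head=1: ld.MEM i1 no-port MEM/MEM
#2 head=2: st.MEM mul.MUL i2&i3 2-wide
#3 head=4: ld.MEM i4 RAW r0
#4 head=5: mulh.MUL i5 RAW r3
#5 head=6: sub.ALU i6 RAW r0
#6 head=7: mulh.MUL sll.ALU i7&i8 2-wide
#7 head=9: blt.BR sll.ALU i9&i10 2-wide
#8 head=11: add.ALU sll.ALU i11&i12 2-wide

CYCLES = 9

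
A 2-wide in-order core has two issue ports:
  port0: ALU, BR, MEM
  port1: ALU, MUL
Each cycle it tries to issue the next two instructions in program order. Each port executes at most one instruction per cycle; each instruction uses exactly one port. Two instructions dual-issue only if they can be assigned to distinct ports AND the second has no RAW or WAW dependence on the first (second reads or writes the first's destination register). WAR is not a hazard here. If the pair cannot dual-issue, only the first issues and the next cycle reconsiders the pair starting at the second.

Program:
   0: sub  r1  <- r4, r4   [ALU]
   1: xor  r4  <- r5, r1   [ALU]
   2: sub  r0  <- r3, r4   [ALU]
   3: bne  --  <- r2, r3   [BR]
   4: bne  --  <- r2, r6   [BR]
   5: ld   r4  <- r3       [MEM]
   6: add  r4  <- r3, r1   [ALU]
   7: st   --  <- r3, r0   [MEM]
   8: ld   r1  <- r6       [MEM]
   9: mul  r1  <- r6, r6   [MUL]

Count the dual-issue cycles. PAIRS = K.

PAIRS = 2

[0] i0  sub.ALU  -- RAW r1
[1] i1  xor.ALU  -- RAW r4
[2] i2,i3  sub.ALU bne.BR  -- pair
[3] i4  bne.BR  -- no-port BR/MEM
[4] i5  ld.MEM  -- WAW r4
[5] i6,i7  add.ALU st.MEM  -- pair
[6] i8  ld.MEM  -- WAW r1
[7] i9  mul.MUL  -- tail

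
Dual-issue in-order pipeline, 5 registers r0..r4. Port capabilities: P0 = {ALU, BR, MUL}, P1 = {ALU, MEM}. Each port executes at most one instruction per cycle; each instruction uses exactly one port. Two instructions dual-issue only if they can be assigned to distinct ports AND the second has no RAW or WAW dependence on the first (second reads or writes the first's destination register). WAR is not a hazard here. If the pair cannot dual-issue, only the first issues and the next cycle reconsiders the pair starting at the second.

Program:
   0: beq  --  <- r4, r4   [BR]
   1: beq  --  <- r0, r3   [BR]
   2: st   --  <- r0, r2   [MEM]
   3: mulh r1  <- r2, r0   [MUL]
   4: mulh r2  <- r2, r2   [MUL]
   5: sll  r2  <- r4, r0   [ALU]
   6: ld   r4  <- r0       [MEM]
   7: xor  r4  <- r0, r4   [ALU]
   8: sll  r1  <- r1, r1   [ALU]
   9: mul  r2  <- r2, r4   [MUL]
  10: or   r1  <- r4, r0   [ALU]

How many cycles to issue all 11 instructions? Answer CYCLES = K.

#0 head=0: beq.BR i0 no-port BR/BR
#1 head=1: beq.BR+st.MEM i1/i2 dual
#2 head=3: mulh.MUL i3 no-port MUL/MUL
#3 head=4: mulh.MUL i4 WAW r2
#4 head=5: sll.ALU+ld.MEM i5/i6 dual
#5 head=7: xor.ALU+sll.ALU i7/i8 dual
#6 head=9: mul.MUL+or.ALU i9/i10 dual

CYCLES = 7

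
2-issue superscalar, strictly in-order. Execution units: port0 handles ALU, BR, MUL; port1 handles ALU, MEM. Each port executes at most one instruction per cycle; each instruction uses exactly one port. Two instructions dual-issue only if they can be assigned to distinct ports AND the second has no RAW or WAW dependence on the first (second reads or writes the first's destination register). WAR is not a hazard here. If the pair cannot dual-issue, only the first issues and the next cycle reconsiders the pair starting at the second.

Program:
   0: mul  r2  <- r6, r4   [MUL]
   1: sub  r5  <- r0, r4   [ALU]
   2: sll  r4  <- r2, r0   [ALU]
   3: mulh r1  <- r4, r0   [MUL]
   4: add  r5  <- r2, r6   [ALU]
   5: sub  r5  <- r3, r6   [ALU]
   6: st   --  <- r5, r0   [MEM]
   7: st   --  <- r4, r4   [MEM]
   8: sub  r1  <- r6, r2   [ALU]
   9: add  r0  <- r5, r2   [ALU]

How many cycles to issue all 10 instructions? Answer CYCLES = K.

CYCLES = 7

0. mul.MUL/sub.ALU @i0+i1  | 2-wide
1. sll.ALU @i2  | RAW r4
2. mulh.MUL/add.ALU @i3+i4  | 2-wide
3. sub.ALU @i5  | RAW r5
4. st.MEM @i6  | no-port MEM/MEM
5. st.MEM/sub.ALU @i7+i8  | 2-wide
6. add.ALU @i9  | tail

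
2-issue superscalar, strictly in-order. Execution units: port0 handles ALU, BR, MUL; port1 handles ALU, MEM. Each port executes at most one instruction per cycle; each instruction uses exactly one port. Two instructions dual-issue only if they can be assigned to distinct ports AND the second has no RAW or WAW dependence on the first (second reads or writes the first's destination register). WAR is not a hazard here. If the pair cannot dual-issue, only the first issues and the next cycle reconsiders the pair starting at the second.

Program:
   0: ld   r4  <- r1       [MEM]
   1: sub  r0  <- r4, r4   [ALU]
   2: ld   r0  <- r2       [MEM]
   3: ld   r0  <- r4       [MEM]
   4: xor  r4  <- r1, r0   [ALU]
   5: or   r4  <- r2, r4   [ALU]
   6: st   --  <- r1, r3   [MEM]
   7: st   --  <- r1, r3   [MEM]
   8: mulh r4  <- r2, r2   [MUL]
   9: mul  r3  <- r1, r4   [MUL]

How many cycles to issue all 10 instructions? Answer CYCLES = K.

CYCLES = 8

c0: i0 ld  RAW r4
c1: i1 sub  WAW r0
c2: i2 ld  no-port MEM/MEM
c3: i3 ld  RAW r0
c4: i4 xor  RAW+WAW r4
c5: i5+i6 or/st  pair
c6: i7+i8 st/mulh  pair
c7: i9 mul  tail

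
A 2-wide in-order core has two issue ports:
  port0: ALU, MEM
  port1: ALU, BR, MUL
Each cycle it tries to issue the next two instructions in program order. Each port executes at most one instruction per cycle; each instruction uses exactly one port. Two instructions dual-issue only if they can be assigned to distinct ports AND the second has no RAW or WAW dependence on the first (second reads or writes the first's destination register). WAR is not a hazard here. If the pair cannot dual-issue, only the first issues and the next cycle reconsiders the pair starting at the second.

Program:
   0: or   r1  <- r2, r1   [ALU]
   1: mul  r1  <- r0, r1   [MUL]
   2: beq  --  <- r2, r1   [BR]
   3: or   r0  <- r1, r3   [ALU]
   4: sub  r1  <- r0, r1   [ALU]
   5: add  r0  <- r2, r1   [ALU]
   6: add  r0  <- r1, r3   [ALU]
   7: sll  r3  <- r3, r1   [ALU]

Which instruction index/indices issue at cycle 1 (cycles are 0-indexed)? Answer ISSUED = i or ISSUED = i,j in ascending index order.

c0: i0 or.ALU  RAW+WAW r1
c1: i1 mul.MUL  no-port MUL/BR
c2: i2&i3 beq.BR/or.ALU  dual
c3: i4 sub.ALU  RAW r1
c4: i5 add.ALU  WAW r0
c5: i6&i7 add.ALU/sll.ALU  dual

ISSUED = 1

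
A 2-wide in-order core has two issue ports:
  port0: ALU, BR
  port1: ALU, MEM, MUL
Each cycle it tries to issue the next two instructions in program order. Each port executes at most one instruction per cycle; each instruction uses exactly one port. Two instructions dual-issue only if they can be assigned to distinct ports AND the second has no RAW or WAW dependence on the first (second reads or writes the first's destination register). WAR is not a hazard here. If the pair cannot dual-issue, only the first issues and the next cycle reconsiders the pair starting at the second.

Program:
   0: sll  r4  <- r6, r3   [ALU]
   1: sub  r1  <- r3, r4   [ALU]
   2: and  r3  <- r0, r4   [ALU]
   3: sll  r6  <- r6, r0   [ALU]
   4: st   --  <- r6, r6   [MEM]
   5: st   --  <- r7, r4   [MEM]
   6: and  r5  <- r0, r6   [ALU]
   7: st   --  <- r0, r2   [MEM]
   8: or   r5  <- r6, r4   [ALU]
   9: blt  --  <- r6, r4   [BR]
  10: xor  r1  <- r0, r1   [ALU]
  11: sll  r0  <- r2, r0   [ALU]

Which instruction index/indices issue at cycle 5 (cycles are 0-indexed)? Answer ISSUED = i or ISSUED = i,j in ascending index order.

ISSUED = 7,8

[0] i0  sll  -- RAW r4
[1] i1&i2  sub;and  -- dual
[2] i3  sll  -- RAW r6
[3] i4  st  -- no-port MEM/MEM
[4] i5&i6  st;and  -- dual
[5] i7&i8  st;or  -- dual
[6] i9&i10  blt;xor  -- dual
[7] i11  sll  -- tail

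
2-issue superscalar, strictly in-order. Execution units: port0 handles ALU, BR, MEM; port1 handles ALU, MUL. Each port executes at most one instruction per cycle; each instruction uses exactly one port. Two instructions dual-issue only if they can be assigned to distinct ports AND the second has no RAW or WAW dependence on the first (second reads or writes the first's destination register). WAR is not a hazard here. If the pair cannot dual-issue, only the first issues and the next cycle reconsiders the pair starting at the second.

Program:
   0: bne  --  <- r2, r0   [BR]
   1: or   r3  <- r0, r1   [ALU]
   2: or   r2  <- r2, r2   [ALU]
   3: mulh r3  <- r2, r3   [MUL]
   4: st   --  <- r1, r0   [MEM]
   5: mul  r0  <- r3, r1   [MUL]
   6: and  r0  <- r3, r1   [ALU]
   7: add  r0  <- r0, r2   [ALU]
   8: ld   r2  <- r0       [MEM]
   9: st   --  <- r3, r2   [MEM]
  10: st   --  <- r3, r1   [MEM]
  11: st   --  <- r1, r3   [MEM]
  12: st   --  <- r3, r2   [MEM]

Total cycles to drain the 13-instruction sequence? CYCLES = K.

CYCLES = 11

t=0 i0/i1:bne.BR;or.ALU ; 2-wide
t=1 i2:or.ALU ; RAW r2
t=2 i3/i4:mulh.MUL;st.MEM ; 2-wide
t=3 i5:mul.MUL ; WAW r0
t=4 i6:and.ALU ; RAW+WAW r0
t=5 i7:add.ALU ; RAW r0
t=6 i8:ld.MEM ; no-port MEM/MEM
t=7 i9:st.MEM ; no-port MEM/MEM
t=8 i10:st.MEM ; no-port MEM/MEM
t=9 i11:st.MEM ; no-port MEM/MEM
t=10 i12:st.MEM ; tail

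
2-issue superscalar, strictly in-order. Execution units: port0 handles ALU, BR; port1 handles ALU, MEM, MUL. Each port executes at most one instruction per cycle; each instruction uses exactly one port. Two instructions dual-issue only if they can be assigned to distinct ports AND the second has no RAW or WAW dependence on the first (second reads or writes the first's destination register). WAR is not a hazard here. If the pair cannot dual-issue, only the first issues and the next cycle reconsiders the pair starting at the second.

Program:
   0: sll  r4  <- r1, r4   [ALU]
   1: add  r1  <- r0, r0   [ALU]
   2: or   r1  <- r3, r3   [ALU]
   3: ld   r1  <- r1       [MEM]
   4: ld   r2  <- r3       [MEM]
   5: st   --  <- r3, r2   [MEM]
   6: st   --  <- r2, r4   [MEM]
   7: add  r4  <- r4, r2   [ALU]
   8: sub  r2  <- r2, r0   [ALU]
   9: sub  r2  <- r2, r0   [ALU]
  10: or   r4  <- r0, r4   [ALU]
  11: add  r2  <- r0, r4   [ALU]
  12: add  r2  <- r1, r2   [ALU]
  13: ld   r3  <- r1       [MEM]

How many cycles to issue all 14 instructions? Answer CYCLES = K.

CYCLES = 10

#0 head=0: sll.ALU;add.ALU i0&i1 pair
#1 head=2: or.ALU i2 RAW+WAW r1
#2 head=3: ld.MEM i3 no-port MEM/MEM
#3 head=4: ld.MEM i4 no-port MEM/MEM
#4 head=5: st.MEM i5 no-port MEM/MEM
#5 head=6: st.MEM;add.ALU i6&i7 pair
#6 head=8: sub.ALU i8 RAW+WAW r2
#7 head=9: sub.ALU;or.ALU i9&i10 pair
#8 head=11: add.ALU i11 RAW+WAW r2
#9 head=12: add.ALU;ld.MEM i12&i13 pair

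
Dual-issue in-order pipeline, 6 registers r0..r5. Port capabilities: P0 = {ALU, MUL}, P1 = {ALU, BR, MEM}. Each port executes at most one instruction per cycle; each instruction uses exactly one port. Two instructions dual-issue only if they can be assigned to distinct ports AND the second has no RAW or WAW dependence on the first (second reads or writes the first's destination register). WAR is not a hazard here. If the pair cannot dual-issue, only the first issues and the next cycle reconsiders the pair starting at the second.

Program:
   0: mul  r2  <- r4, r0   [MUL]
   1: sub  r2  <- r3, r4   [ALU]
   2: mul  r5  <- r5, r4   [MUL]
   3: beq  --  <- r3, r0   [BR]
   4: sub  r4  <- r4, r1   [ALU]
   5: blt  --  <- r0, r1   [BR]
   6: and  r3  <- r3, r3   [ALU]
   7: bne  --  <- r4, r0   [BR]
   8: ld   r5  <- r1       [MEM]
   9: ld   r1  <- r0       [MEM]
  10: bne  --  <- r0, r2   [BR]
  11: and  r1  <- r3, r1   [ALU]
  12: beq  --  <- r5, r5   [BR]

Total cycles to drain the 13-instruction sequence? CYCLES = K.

CYCLES = 9

[0] i0  mul.MUL  -- WAW r2
[1] i1+i2  sub.ALU mul.MUL  -- 2-wide
[2] i3+i4  beq.BR sub.ALU  -- 2-wide
[3] i5+i6  blt.BR and.ALU  -- 2-wide
[4] i7  bne.BR  -- no-port BR/MEM
[5] i8  ld.MEM  -- no-port MEM/MEM
[6] i9  ld.MEM  -- no-port MEM/BR
[7] i10+i11  bne.BR and.ALU  -- 2-wide
[8] i12  beq.BR  -- tail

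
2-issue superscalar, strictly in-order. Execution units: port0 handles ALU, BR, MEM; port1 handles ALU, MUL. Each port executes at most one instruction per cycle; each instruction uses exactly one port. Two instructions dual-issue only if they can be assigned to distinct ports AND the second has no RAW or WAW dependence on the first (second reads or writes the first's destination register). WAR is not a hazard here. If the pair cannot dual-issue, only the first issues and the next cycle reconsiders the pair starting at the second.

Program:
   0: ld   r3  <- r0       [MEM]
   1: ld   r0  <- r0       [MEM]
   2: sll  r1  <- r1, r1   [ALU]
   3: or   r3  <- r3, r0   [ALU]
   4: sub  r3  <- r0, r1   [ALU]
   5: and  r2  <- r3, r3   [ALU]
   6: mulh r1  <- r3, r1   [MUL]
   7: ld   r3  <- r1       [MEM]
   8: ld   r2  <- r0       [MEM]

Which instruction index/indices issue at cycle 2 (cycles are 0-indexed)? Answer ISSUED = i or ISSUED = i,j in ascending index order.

#0 head=0: ld.MEM i0 no-port MEM/MEM
#1 head=1: ld.MEM+sll.ALU i1/i2 2-wide
#2 head=3: or.ALU i3 WAW r3
#3 head=4: sub.ALU i4 RAW r3
#4 head=5: and.ALU+mulh.MUL i5/i6 2-wide
#5 head=7: ld.MEM i7 no-port MEM/MEM
#6 head=8: ld.MEM i8 tail

ISSUED = 3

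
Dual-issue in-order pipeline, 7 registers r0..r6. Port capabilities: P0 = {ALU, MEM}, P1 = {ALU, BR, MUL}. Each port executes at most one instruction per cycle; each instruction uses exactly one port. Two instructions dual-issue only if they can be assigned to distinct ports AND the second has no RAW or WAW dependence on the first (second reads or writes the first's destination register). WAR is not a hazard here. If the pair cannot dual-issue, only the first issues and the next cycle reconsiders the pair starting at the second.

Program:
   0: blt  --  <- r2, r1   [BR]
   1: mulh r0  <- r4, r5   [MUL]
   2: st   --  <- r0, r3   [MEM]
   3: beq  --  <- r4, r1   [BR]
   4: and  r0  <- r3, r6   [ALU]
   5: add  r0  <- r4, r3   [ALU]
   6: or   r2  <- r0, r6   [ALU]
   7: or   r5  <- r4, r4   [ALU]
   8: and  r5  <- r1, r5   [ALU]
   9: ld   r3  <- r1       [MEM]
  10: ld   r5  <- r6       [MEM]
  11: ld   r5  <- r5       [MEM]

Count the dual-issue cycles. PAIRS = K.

PAIRS = 3

[0] i0  blt  -- no-port BR/MUL
[1] i1  mulh  -- RAW r0
[2] i2,i3  st+beq  -- dual
[3] i4  and  -- WAW r0
[4] i5  add  -- RAW r0
[5] i6,i7  or+or  -- dual
[6] i8,i9  and+ld  -- dual
[7] i10  ld  -- no-port MEM/MEM
[8] i11  ld  -- tail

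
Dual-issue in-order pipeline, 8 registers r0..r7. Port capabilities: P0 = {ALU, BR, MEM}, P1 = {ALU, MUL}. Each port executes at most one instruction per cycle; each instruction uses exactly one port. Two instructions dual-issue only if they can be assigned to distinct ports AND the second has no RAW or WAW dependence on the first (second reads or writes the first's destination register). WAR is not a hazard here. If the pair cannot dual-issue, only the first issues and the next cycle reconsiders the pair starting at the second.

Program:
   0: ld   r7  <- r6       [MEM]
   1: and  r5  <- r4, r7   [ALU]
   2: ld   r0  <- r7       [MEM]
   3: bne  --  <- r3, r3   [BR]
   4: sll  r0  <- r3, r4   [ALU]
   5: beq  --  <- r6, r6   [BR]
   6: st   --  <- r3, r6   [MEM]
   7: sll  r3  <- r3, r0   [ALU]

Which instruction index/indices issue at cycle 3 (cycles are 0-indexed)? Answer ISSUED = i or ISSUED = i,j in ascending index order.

ISSUED = 5

c0: i0 ld  RAW r7
c1: i1/i2 and;ld  pair
c2: i3/i4 bne;sll  pair
c3: i5 beq  no-port BR/MEM
c4: i6/i7 st;sll  pair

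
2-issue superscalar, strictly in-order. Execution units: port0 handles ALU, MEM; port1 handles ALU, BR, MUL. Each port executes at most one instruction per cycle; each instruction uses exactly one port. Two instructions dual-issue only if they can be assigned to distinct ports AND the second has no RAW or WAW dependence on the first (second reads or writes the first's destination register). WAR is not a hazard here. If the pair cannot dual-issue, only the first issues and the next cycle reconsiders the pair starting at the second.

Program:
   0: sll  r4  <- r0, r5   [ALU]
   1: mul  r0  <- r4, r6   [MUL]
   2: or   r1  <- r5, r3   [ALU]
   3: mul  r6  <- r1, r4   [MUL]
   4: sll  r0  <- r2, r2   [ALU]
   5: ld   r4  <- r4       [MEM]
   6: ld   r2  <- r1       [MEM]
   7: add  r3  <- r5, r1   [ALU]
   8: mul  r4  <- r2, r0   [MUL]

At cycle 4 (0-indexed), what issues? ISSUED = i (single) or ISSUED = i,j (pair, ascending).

t=0 i0:sll.ALU ; RAW r4
t=1 i1&i2:mul.MUL;or.ALU ; dual
t=2 i3&i4:mul.MUL;sll.ALU ; dual
t=3 i5:ld.MEM ; no-port MEM/MEM
t=4 i6&i7:ld.MEM;add.ALU ; dual
t=5 i8:mul.MUL ; tail

ISSUED = 6,7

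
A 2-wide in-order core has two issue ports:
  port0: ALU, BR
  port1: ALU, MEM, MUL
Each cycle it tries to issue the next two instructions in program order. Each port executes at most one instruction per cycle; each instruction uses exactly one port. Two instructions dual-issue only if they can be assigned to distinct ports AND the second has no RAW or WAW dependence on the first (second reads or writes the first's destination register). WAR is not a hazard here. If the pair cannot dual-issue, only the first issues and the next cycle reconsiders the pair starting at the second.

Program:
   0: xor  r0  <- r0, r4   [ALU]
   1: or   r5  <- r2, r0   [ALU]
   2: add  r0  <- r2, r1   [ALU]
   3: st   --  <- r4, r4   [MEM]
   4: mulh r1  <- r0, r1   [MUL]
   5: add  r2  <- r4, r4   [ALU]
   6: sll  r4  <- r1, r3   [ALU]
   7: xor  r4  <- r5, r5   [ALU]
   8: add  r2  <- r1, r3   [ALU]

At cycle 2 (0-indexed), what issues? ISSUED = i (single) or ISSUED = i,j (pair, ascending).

  cy0 -> i0 (xor) RAW r0
  cy1 -> i1,i2 (or add) dual
  cy2 -> i3 (st) no-port MEM/MUL
  cy3 -> i4,i5 (mulh add) dual
  cy4 -> i6 (sll) WAW r4
  cy5 -> i7,i8 (xor add) dual

ISSUED = 3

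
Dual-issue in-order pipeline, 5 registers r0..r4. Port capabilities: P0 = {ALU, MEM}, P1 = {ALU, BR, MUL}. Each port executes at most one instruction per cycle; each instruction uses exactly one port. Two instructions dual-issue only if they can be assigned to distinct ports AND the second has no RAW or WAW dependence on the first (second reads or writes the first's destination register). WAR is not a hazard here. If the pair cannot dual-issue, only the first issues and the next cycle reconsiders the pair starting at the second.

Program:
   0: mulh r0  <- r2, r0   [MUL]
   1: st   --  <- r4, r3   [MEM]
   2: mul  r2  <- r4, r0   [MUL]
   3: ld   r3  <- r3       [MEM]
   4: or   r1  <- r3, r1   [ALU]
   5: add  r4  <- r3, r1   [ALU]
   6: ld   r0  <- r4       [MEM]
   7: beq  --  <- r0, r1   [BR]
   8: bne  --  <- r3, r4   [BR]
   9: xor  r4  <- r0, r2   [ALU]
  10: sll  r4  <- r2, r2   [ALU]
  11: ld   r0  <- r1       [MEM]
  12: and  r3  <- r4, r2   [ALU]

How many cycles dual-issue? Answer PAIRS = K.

  cy0 -> i0+i1 (mulh st) pair
  cy1 -> i2+i3 (mul ld) pair
  cy2 -> i4 (or) RAW r1
  cy3 -> i5 (add) RAW r4
  cy4 -> i6 (ld) RAW r0
  cy5 -> i7 (beq) no-port BR/BR
  cy6 -> i8+i9 (bne xor) pair
  cy7 -> i10+i11 (sll ld) pair
  cy8 -> i12 (and) tail

PAIRS = 4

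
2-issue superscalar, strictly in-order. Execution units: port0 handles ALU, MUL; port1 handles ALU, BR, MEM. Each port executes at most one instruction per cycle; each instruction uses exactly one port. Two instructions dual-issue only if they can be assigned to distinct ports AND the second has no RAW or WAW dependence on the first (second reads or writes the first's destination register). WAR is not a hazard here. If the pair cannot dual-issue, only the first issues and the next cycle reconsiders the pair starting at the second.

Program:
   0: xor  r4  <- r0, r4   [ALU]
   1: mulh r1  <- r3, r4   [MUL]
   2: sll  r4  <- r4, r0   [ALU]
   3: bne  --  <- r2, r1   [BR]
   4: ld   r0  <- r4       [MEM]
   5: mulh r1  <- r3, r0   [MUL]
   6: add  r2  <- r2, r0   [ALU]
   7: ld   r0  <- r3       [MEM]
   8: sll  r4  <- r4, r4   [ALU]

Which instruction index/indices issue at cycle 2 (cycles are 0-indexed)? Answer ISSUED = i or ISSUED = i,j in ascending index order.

  cy0 -> i0 (xor) RAW r4
  cy1 -> i1&i2 (mulh sll) dual
  cy2 -> i3 (bne) no-port BR/MEM
  cy3 -> i4 (ld) RAW r0
  cy4 -> i5&i6 (mulh add) dual
  cy5 -> i7&i8 (ld sll) dual

ISSUED = 3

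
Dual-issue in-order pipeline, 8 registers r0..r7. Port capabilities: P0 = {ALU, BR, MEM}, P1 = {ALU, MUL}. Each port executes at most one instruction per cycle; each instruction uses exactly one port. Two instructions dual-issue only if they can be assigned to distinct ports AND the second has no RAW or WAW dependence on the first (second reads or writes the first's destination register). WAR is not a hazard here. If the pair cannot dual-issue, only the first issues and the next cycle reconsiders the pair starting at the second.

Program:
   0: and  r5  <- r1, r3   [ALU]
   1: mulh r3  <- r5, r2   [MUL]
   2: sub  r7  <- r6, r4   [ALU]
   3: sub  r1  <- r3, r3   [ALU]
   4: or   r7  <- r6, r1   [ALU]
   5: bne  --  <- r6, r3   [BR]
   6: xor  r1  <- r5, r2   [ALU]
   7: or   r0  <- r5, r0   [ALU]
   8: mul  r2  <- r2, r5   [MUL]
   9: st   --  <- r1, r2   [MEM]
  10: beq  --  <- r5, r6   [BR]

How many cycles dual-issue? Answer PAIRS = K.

  cy0 -> i0 (and) RAW r5
  cy1 -> i1&i2 (mulh+sub) dual
  cy2 -> i3 (sub) RAW r1
  cy3 -> i4&i5 (or+bne) dual
  cy4 -> i6&i7 (xor+or) dual
  cy5 -> i8 (mul) RAW r2
  cy6 -> i9 (st) no-port MEM/BR
  cy7 -> i10 (beq) tail

PAIRS = 3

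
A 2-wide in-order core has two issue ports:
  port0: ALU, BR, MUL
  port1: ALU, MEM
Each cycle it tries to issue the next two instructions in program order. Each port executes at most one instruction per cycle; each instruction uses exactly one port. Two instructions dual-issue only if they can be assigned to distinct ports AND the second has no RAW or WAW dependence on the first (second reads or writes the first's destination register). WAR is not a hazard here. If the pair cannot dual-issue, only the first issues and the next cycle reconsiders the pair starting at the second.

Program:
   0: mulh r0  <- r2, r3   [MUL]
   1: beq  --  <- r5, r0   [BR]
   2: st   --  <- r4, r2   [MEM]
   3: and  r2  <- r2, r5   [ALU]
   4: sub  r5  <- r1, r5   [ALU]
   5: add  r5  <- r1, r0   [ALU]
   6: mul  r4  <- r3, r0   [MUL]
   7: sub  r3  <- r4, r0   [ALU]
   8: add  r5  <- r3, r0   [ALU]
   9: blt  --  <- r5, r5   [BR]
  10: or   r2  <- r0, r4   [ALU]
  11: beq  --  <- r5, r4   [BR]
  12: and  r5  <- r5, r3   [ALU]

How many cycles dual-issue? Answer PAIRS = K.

#0 head=0: mulh.MUL i0 no-port MUL/BR
#1 head=1: beq.BR/st.MEM i1&i2 pair
#2 head=3: and.ALU/sub.ALU i3&i4 pair
#3 head=5: add.ALU/mul.MUL i5&i6 pair
#4 head=7: sub.ALU i7 RAW r3
#5 head=8: add.ALU i8 RAW r5
#6 head=9: blt.BR/or.ALU i9&i10 pair
#7 head=11: beq.BR/and.ALU i11&i12 pair

PAIRS = 5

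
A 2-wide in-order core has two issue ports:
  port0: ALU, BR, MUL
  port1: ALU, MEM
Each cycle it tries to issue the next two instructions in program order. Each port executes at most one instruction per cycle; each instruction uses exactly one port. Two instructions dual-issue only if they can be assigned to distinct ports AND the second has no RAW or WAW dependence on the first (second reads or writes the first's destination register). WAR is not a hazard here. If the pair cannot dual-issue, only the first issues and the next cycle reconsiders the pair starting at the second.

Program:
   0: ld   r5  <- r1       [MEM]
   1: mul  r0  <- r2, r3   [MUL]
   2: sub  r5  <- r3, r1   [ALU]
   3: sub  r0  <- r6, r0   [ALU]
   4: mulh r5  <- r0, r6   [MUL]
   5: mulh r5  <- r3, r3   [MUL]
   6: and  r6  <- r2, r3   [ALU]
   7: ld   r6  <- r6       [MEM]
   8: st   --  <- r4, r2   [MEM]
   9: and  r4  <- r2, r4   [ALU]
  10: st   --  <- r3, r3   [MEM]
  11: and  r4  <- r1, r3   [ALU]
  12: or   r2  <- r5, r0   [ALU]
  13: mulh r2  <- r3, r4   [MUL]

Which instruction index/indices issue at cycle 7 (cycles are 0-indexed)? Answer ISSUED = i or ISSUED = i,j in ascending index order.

t=0 i0/i1:ld.MEM mul.MUL ; pair
t=1 i2/i3:sub.ALU sub.ALU ; pair
t=2 i4:mulh.MUL ; no-port MUL/MUL
t=3 i5/i6:mulh.MUL and.ALU ; pair
t=4 i7:ld.MEM ; no-port MEM/MEM
t=5 i8/i9:st.MEM and.ALU ; pair
t=6 i10/i11:st.MEM and.ALU ; pair
t=7 i12:or.ALU ; WAW r2
t=8 i13:mulh.MUL ; tail

ISSUED = 12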